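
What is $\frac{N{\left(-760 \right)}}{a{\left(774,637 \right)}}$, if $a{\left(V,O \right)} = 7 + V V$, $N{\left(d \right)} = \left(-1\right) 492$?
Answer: $- \frac{492}{599083} \approx -0.00082126$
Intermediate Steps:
$N{\left(d \right)} = -492$
$a{\left(V,O \right)} = 7 + V^{2}$
$\frac{N{\left(-760 \right)}}{a{\left(774,637 \right)}} = - \frac{492}{7 + 774^{2}} = - \frac{492}{7 + 599076} = - \frac{492}{599083}$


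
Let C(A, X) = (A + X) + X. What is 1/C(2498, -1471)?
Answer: -1/444 ≈ -0.0022523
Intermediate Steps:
C(A, X) = A + 2*X
1/C(2498, -1471) = 1/(2498 + 2*(-1471)) = 1/(2498 - 2942) = 1/(-444) = -1/444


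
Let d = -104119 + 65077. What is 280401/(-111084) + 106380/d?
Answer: -140521801/26771244 ≈ -5.2490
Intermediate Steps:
d = -39042
280401/(-111084) + 106380/d = 280401/(-111084) + 106380/(-39042) = 280401*(-1/111084) + 106380*(-1/39042) = -93467/37028 - 1970/723 = -140521801/26771244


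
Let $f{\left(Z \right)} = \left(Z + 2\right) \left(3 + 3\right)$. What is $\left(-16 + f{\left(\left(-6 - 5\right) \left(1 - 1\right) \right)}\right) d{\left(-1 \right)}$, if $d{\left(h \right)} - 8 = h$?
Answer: $-28$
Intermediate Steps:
$d{\left(h \right)} = 8 + h$
$f{\left(Z \right)} = 12 + 6 Z$ ($f{\left(Z \right)} = \left(2 + Z\right) 6 = 12 + 6 Z$)
$\left(-16 + f{\left(\left(-6 - 5\right) \left(1 - 1\right) \right)}\right) d{\left(-1 \right)} = \left(-16 + \left(12 + 6 \left(-6 - 5\right) \left(1 - 1\right)\right)\right) \left(8 - 1\right) = \left(-16 + \left(12 + 6 \left(\left(-11\right) 0\right)\right)\right) 7 = \left(-16 + \left(12 + 6 \cdot 0\right)\right) 7 = \left(-16 + \left(12 + 0\right)\right) 7 = \left(-16 + 12\right) 7 = \left(-4\right) 7 = -28$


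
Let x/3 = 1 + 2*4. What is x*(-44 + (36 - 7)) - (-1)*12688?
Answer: 12283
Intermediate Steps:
x = 27 (x = 3*(1 + 2*4) = 3*(1 + 8) = 3*9 = 27)
x*(-44 + (36 - 7)) - (-1)*12688 = 27*(-44 + (36 - 7)) - (-1)*12688 = 27*(-44 + 29) - 1*(-12688) = 27*(-15) + 12688 = -405 + 12688 = 12283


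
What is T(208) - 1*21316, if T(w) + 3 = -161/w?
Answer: -4434513/208 ≈ -21320.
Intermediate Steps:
T(w) = -3 - 161/w
T(208) - 1*21316 = (-3 - 161/208) - 1*21316 = (-3 - 161*1/208) - 21316 = (-3 - 161/208) - 21316 = -785/208 - 21316 = -4434513/208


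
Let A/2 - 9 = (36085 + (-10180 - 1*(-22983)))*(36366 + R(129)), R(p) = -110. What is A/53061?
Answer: 1181655558/17687 ≈ 66809.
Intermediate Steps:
A = 3544966674 (A = 18 + 2*((36085 + (-10180 - 1*(-22983)))*(36366 - 110)) = 18 + 2*((36085 + (-10180 + 22983))*36256) = 18 + 2*((36085 + 12803)*36256) = 18 + 2*(48888*36256) = 18 + 2*1772483328 = 18 + 3544966656 = 3544966674)
A/53061 = 3544966674/53061 = 3544966674*(1/53061) = 1181655558/17687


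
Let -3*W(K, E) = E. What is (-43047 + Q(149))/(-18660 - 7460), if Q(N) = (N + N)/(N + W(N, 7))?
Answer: 9469893/5746400 ≈ 1.6480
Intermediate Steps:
W(K, E) = -E/3
Q(N) = 2*N/(-7/3 + N) (Q(N) = (N + N)/(N - ⅓*7) = (2*N)/(N - 7/3) = (2*N)/(-7/3 + N) = 2*N/(-7/3 + N))
(-43047 + Q(149))/(-18660 - 7460) = (-43047 + 6*149/(-7 + 3*149))/(-18660 - 7460) = (-43047 + 6*149/(-7 + 447))/(-26120) = (-43047 + 6*149/440)*(-1/26120) = (-43047 + 6*149*(1/440))*(-1/26120) = (-43047 + 447/220)*(-1/26120) = -9469893/220*(-1/26120) = 9469893/5746400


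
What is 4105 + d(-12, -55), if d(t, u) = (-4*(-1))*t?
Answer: 4057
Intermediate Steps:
d(t, u) = 4*t
4105 + d(-12, -55) = 4105 + 4*(-12) = 4105 - 48 = 4057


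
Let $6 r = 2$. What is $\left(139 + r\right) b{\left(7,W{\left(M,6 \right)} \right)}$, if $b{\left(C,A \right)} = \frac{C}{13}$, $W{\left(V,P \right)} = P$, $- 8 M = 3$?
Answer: $\frac{2926}{39} \approx 75.026$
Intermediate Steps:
$M = - \frac{3}{8}$ ($M = \left(- \frac{1}{8}\right) 3 = - \frac{3}{8} \approx -0.375$)
$b{\left(C,A \right)} = \frac{C}{13}$ ($b{\left(C,A \right)} = C \frac{1}{13} = \frac{C}{13}$)
$r = \frac{1}{3}$ ($r = \frac{1}{6} \cdot 2 = \frac{1}{3} \approx 0.33333$)
$\left(139 + r\right) b{\left(7,W{\left(M,6 \right)} \right)} = \left(139 + \frac{1}{3}\right) \frac{1}{13} \cdot 7 = \frac{418}{3} \cdot \frac{7}{13} = \frac{2926}{39}$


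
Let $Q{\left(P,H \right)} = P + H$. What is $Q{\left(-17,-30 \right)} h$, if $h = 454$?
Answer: $-21338$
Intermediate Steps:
$Q{\left(P,H \right)} = H + P$
$Q{\left(-17,-30 \right)} h = \left(-30 - 17\right) 454 = \left(-47\right) 454 = -21338$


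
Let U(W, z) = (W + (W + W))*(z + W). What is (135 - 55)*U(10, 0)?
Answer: 24000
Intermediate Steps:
U(W, z) = 3*W*(W + z) (U(W, z) = (W + 2*W)*(W + z) = (3*W)*(W + z) = 3*W*(W + z))
(135 - 55)*U(10, 0) = (135 - 55)*(3*10*(10 + 0)) = 80*(3*10*10) = 80*300 = 24000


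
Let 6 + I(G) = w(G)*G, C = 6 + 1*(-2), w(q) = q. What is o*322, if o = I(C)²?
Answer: 32200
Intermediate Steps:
C = 4 (C = 6 - 2 = 4)
I(G) = -6 + G² (I(G) = -6 + G*G = -6 + G²)
o = 100 (o = (-6 + 4²)² = (-6 + 16)² = 10² = 100)
o*322 = 100*322 = 32200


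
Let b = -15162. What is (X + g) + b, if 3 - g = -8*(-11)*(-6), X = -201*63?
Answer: -27294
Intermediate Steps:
X = -12663
g = 531 (g = 3 - (-8*(-11))*(-6) = 3 - 88*(-6) = 3 - 1*(-528) = 3 + 528 = 531)
(X + g) + b = (-12663 + 531) - 15162 = -12132 - 15162 = -27294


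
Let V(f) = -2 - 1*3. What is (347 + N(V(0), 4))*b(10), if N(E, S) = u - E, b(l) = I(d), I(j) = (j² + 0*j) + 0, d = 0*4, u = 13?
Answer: 0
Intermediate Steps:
d = 0
I(j) = j² (I(j) = (j² + 0) + 0 = j² + 0 = j²)
b(l) = 0 (b(l) = 0² = 0)
V(f) = -5 (V(f) = -2 - 3 = -5)
N(E, S) = 13 - E
(347 + N(V(0), 4))*b(10) = (347 + (13 - 1*(-5)))*0 = (347 + (13 + 5))*0 = (347 + 18)*0 = 365*0 = 0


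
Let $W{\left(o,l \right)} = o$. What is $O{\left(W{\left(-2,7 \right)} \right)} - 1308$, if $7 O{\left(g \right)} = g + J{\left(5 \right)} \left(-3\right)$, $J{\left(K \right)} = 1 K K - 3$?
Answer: $- \frac{9224}{7} \approx -1317.7$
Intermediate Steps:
$J{\left(K \right)} = -3 + K^{2}$ ($J{\left(K \right)} = K K - 3 = K^{2} - 3 = -3 + K^{2}$)
$O{\left(g \right)} = - \frac{66}{7} + \frac{g}{7}$ ($O{\left(g \right)} = \frac{g + \left(-3 + 5^{2}\right) \left(-3\right)}{7} = \frac{g + \left(-3 + 25\right) \left(-3\right)}{7} = \frac{g + 22 \left(-3\right)}{7} = \frac{g - 66}{7} = \frac{-66 + g}{7} = - \frac{66}{7} + \frac{g}{7}$)
$O{\left(W{\left(-2,7 \right)} \right)} - 1308 = \left(- \frac{66}{7} + \frac{1}{7} \left(-2\right)\right) - 1308 = \left(- \frac{66}{7} - \frac{2}{7}\right) - 1308 = - \frac{68}{7} - 1308 = - \frac{9224}{7}$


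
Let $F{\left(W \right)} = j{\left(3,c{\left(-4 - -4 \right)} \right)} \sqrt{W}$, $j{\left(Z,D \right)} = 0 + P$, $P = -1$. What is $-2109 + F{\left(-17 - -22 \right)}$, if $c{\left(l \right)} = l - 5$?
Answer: $-2109 - \sqrt{5} \approx -2111.2$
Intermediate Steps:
$c{\left(l \right)} = -5 + l$
$j{\left(Z,D \right)} = -1$ ($j{\left(Z,D \right)} = 0 - 1 = -1$)
$F{\left(W \right)} = - \sqrt{W}$
$-2109 + F{\left(-17 - -22 \right)} = -2109 - \sqrt{-17 - -22} = -2109 - \sqrt{-17 + 22} = -2109 - \sqrt{5}$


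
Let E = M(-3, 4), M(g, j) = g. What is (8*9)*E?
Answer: -216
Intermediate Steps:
E = -3
(8*9)*E = (8*9)*(-3) = 72*(-3) = -216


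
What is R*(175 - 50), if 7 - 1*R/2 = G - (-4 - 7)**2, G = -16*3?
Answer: 44000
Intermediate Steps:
G = -48
R = 352 (R = 14 - 2*(-48 - (-4 - 7)**2) = 14 - 2*(-48 - 1*(-11)**2) = 14 - 2*(-48 - 1*121) = 14 - 2*(-48 - 121) = 14 - 2*(-169) = 14 + 338 = 352)
R*(175 - 50) = 352*(175 - 50) = 352*125 = 44000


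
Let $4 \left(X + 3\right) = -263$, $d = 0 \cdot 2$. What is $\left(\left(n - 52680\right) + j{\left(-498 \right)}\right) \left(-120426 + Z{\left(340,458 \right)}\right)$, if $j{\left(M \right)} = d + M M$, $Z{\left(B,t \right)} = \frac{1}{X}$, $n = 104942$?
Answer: $- \frac{9943955362964}{275} \approx -3.616 \cdot 10^{10}$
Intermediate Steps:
$d = 0$
$X = - \frac{275}{4}$ ($X = -3 + \frac{1}{4} \left(-263\right) = -3 - \frac{263}{4} = - \frac{275}{4} \approx -68.75$)
$Z{\left(B,t \right)} = - \frac{4}{275}$ ($Z{\left(B,t \right)} = \frac{1}{- \frac{275}{4}} = - \frac{4}{275}$)
$j{\left(M \right)} = M^{2}$ ($j{\left(M \right)} = 0 + M M = 0 + M^{2} = M^{2}$)
$\left(\left(n - 52680\right) + j{\left(-498 \right)}\right) \left(-120426 + Z{\left(340,458 \right)}\right) = \left(\left(104942 - 52680\right) + \left(-498\right)^{2}\right) \left(-120426 - \frac{4}{275}\right) = \left(\left(104942 - 52680\right) + 248004\right) \left(- \frac{33117154}{275}\right) = \left(52262 + 248004\right) \left(- \frac{33117154}{275}\right) = 300266 \left(- \frac{33117154}{275}\right) = - \frac{9943955362964}{275}$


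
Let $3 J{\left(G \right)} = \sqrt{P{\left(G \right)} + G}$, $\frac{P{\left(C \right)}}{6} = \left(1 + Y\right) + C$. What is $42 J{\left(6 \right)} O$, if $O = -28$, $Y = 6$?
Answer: $- 784 \sqrt{21} \approx -3592.7$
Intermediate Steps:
$P{\left(C \right)} = 42 + 6 C$ ($P{\left(C \right)} = 6 \left(\left(1 + 6\right) + C\right) = 6 \left(7 + C\right) = 42 + 6 C$)
$J{\left(G \right)} = \frac{\sqrt{42 + 7 G}}{3}$ ($J{\left(G \right)} = \frac{\sqrt{\left(42 + 6 G\right) + G}}{3} = \frac{\sqrt{42 + 7 G}}{3}$)
$42 J{\left(6 \right)} O = 42 \frac{\sqrt{42 + 7 \cdot 6}}{3} \left(-28\right) = 42 \frac{\sqrt{42 + 42}}{3} \left(-28\right) = 42 \frac{\sqrt{84}}{3} \left(-28\right) = 42 \frac{2 \sqrt{21}}{3} \left(-28\right) = 28 \sqrt{21} \left(-28\right) = - 784 \sqrt{21}$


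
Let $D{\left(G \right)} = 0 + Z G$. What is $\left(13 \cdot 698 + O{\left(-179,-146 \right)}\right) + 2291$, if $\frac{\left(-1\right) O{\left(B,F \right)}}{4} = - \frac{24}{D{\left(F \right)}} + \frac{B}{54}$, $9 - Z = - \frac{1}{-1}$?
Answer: $\frac{22426387}{1971} \approx 11378.0$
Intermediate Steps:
$Z = 8$ ($Z = 9 - - \frac{1}{-1} = 9 - \left(-1\right) \left(-1\right) = 9 - 1 = 8$)
$D{\left(G \right)} = 8 G$ ($D{\left(G \right)} = 0 + 8 G = 8 G$)
$O{\left(B,F \right)} = \frac{12}{F} - \frac{2 B}{27}$ ($O{\left(B,F \right)} = - 4 \left(- \frac{24}{8 F} + \frac{B}{54}\right) = - 4 \left(- 24 \frac{1}{8 F} + B \frac{1}{54}\right) = - 4 \left(- \frac{3}{F} + \frac{B}{54}\right) = \frac{12}{F} - \frac{2 B}{27}$)
$\left(13 \cdot 698 + O{\left(-179,-146 \right)}\right) + 2291 = \left(13 \cdot 698 + \left(\frac{12}{-146} - - \frac{358}{27}\right)\right) + 2291 = \left(9074 + \left(12 \left(- \frac{1}{146}\right) + \frac{358}{27}\right)\right) + 2291 = \left(9074 + \left(- \frac{6}{73} + \frac{358}{27}\right)\right) + 2291 = \left(9074 + \frac{25972}{1971}\right) + 2291 = \frac{17910826}{1971} + 2291 = \frac{22426387}{1971}$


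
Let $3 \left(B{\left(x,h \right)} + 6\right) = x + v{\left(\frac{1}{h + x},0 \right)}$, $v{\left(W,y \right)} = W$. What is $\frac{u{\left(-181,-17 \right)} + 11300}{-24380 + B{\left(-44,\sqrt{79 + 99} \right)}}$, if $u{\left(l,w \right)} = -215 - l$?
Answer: $- \frac{33716559920}{73025636521} + \frac{262 \sqrt{178}}{73025636521} \approx -0.46171$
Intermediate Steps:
$B{\left(x,h \right)} = -6 + \frac{x}{3} + \frac{1}{3 \left(h + x\right)}$ ($B{\left(x,h \right)} = -6 + \frac{x + \frac{1}{h + x}}{3} = -6 + \left(\frac{x}{3} + \frac{1}{3 \left(h + x\right)}\right) = -6 + \frac{x}{3} + \frac{1}{3 \left(h + x\right)}$)
$\frac{u{\left(-181,-17 \right)} + 11300}{-24380 + B{\left(-44,\sqrt{79 + 99} \right)}} = \frac{\left(-215 - -181\right) + 11300}{-24380 + \frac{1 + \left(-18 - 44\right) \left(\sqrt{79 + 99} - 44\right)}{3 \left(\sqrt{79 + 99} - 44\right)}} = \frac{\left(-215 + 181\right) + 11300}{-24380 + \frac{1 - 62 \left(\sqrt{178} - 44\right)}{3 \left(\sqrt{178} - 44\right)}} = \frac{-34 + 11300}{-24380 + \frac{1 - 62 \left(-44 + \sqrt{178}\right)}{3 \left(-44 + \sqrt{178}\right)}} = \frac{11266}{-24380 + \frac{1 + \left(2728 - 62 \sqrt{178}\right)}{3 \left(-44 + \sqrt{178}\right)}} = \frac{11266}{-24380 + \frac{2729 - 62 \sqrt{178}}{3 \left(-44 + \sqrt{178}\right)}}$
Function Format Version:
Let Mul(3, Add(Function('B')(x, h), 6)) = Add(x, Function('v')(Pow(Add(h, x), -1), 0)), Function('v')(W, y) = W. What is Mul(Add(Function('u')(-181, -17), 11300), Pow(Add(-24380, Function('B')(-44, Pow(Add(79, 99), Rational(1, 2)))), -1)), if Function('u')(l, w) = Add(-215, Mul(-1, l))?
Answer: Add(Rational(-33716559920, 73025636521), Mul(Rational(262, 73025636521), Pow(178, Rational(1, 2)))) ≈ -0.46171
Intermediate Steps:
Function('B')(x, h) = Add(-6, Mul(Rational(1, 3), x), Mul(Rational(1, 3), Pow(Add(h, x), -1))) (Function('B')(x, h) = Add(-6, Mul(Rational(1, 3), Add(x, Pow(Add(h, x), -1)))) = Add(-6, Add(Mul(Rational(1, 3), x), Mul(Rational(1, 3), Pow(Add(h, x), -1)))) = Add(-6, Mul(Rational(1, 3), x), Mul(Rational(1, 3), Pow(Add(h, x), -1))))
Mul(Add(Function('u')(-181, -17), 11300), Pow(Add(-24380, Function('B')(-44, Pow(Add(79, 99), Rational(1, 2)))), -1)) = Mul(Add(Add(-215, Mul(-1, -181)), 11300), Pow(Add(-24380, Mul(Rational(1, 3), Pow(Add(Pow(Add(79, 99), Rational(1, 2)), -44), -1), Add(1, Mul(Add(-18, -44), Add(Pow(Add(79, 99), Rational(1, 2)), -44))))), -1)) = Mul(Add(Add(-215, 181), 11300), Pow(Add(-24380, Mul(Rational(1, 3), Pow(Add(Pow(178, Rational(1, 2)), -44), -1), Add(1, Mul(-62, Add(Pow(178, Rational(1, 2)), -44))))), -1)) = Mul(Add(-34, 11300), Pow(Add(-24380, Mul(Rational(1, 3), Pow(Add(-44, Pow(178, Rational(1, 2))), -1), Add(1, Mul(-62, Add(-44, Pow(178, Rational(1, 2))))))), -1)) = Mul(11266, Pow(Add(-24380, Mul(Rational(1, 3), Pow(Add(-44, Pow(178, Rational(1, 2))), -1), Add(1, Add(2728, Mul(-62, Pow(178, Rational(1, 2))))))), -1)) = Mul(11266, Pow(Add(-24380, Mul(Rational(1, 3), Pow(Add(-44, Pow(178, Rational(1, 2))), -1), Add(2729, Mul(-62, Pow(178, Rational(1, 2)))))), -1))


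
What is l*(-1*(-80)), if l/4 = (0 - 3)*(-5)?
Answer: 4800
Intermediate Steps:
l = 60 (l = 4*((0 - 3)*(-5)) = 4*(-3*(-5)) = 4*15 = 60)
l*(-1*(-80)) = 60*(-1*(-80)) = 60*80 = 4800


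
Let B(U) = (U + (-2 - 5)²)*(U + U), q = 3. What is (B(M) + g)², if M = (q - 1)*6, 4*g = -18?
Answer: 8520561/4 ≈ 2.1301e+6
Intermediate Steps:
g = -9/2 (g = (¼)*(-18) = -9/2 ≈ -4.5000)
M = 12 (M = (3 - 1)*6 = 2*6 = 12)
B(U) = 2*U*(49 + U) (B(U) = (U + (-7)²)*(2*U) = (U + 49)*(2*U) = (49 + U)*(2*U) = 2*U*(49 + U))
(B(M) + g)² = (2*12*(49 + 12) - 9/2)² = (2*12*61 - 9/2)² = (1464 - 9/2)² = (2919/2)² = 8520561/4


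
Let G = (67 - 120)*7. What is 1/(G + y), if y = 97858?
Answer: 1/97487 ≈ 1.0258e-5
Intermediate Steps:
G = -371 (G = -53*7 = -371)
1/(G + y) = 1/(-371 + 97858) = 1/97487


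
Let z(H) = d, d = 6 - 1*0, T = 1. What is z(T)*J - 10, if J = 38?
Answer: 218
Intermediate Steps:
d = 6 (d = 6 + 0 = 6)
z(H) = 6
z(T)*J - 10 = 6*38 - 10 = 228 - 10 = 218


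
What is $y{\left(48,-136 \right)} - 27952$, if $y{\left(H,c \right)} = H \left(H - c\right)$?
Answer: $-19120$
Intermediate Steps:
$y{\left(48,-136 \right)} - 27952 = 48 \left(48 - -136\right) - 27952 = 48 \left(48 + 136\right) - 27952 = 48 \cdot 184 - 27952 = 8832 - 27952 = -19120$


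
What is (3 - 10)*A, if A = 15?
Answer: -105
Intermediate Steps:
(3 - 10)*A = (3 - 10)*15 = -7*15 = -105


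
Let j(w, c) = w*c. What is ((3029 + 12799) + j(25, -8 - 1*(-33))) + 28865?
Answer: 45318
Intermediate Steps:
j(w, c) = c*w
((3029 + 12799) + j(25, -8 - 1*(-33))) + 28865 = ((3029 + 12799) + (-8 - 1*(-33))*25) + 28865 = (15828 + (-8 + 33)*25) + 28865 = (15828 + 25*25) + 28865 = (15828 + 625) + 28865 = 16453 + 28865 = 45318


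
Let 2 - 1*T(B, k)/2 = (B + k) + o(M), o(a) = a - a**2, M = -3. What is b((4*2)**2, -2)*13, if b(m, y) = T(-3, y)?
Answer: 494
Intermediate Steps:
T(B, k) = 28 - 2*B - 2*k (T(B, k) = 4 - 2*((B + k) - 3*(1 - 1*(-3))) = 4 - 2*((B + k) - 3*(1 + 3)) = 4 - 2*((B + k) - 3*4) = 4 - 2*((B + k) - 12) = 4 - 2*(-12 + B + k) = 4 + (24 - 2*B - 2*k) = 28 - 2*B - 2*k)
b(m, y) = 34 - 2*y (b(m, y) = 28 - 2*(-3) - 2*y = 28 + 6 - 2*y = 34 - 2*y)
b((4*2)**2, -2)*13 = (34 - 2*(-2))*13 = (34 + 4)*13 = 38*13 = 494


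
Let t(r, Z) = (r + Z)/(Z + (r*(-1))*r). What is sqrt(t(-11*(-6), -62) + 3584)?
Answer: sqrt(7917054)/47 ≈ 59.867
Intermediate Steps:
t(r, Z) = (Z + r)/(Z - r**2) (t(r, Z) = (Z + r)/(Z + (-r)*r) = (Z + r)/(Z - r**2))
sqrt(t(-11*(-6), -62) + 3584) = sqrt((-62 - 11*(-6))/(-62 - (-11*(-6))**2) + 3584) = sqrt((-62 + 66)/(-62 - 1*66**2) + 3584) = sqrt(4/(-62 - 1*4356) + 3584) = sqrt(4/(-62 - 4356) + 3584) = sqrt(4/(-4418) + 3584) = sqrt(-1/4418*4 + 3584) = sqrt(-2/2209 + 3584) = sqrt(7917054/2209) = sqrt(7917054)/47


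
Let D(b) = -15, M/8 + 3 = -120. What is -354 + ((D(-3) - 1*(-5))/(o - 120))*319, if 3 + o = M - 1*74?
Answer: -414884/1181 ≈ -351.30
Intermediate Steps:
M = -984 (M = -24 + 8*(-120) = -24 - 960 = -984)
o = -1061 (o = -3 + (-984 - 1*74) = -3 + (-984 - 74) = -3 - 1058 = -1061)
-354 + ((D(-3) - 1*(-5))/(o - 120))*319 = -354 + ((-15 - 1*(-5))/(-1061 - 120))*319 = -354 + ((-15 + 5)/(-1181))*319 = -354 - 10*(-1/1181)*319 = -354 + (10/1181)*319 = -354 + 3190/1181 = -414884/1181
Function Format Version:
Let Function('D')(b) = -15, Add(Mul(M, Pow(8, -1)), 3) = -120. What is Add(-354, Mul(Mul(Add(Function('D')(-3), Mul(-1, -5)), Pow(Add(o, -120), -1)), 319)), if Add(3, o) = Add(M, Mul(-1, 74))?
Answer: Rational(-414884, 1181) ≈ -351.30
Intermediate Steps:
M = -984 (M = Add(-24, Mul(8, -120)) = Add(-24, -960) = -984)
o = -1061 (o = Add(-3, Add(-984, Mul(-1, 74))) = Add(-3, Add(-984, -74)) = Add(-3, -1058) = -1061)
Add(-354, Mul(Mul(Add(Function('D')(-3), Mul(-1, -5)), Pow(Add(o, -120), -1)), 319)) = Add(-354, Mul(Mul(Add(-15, Mul(-1, -5)), Pow(Add(-1061, -120), -1)), 319)) = Add(-354, Mul(Mul(Add(-15, 5), Pow(-1181, -1)), 319)) = Add(-354, Mul(Mul(-10, Rational(-1, 1181)), 319)) = Add(-354, Mul(Rational(10, 1181), 319)) = Add(-354, Rational(3190, 1181)) = Rational(-414884, 1181)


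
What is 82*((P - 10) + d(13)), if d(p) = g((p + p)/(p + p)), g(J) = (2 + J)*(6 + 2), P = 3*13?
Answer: 4346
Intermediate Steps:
P = 39
g(J) = 16 + 8*J (g(J) = (2 + J)*8 = 16 + 8*J)
d(p) = 24 (d(p) = 16 + 8*((p + p)/(p + p)) = 16 + 8*((2*p)/((2*p))) = 16 + 8*((2*p)*(1/(2*p))) = 16 + 8*1 = 16 + 8 = 24)
82*((P - 10) + d(13)) = 82*((39 - 10) + 24) = 82*(29 + 24) = 82*53 = 4346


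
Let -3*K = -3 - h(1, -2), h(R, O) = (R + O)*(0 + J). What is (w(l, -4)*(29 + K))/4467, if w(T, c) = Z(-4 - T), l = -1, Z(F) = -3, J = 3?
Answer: -29/1489 ≈ -0.019476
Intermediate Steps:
h(R, O) = 3*O + 3*R (h(R, O) = (R + O)*(0 + 3) = (O + R)*3 = 3*O + 3*R)
w(T, c) = -3
K = 0 (K = -(-3 - (3*(-2) + 3*1))/3 = -(-3 - (-6 + 3))/3 = -(-3 - 1*(-3))/3 = -(-3 + 3)/3 = -⅓*0 = 0)
(w(l, -4)*(29 + K))/4467 = -3*(29 + 0)/4467 = -3*29*(1/4467) = -87*1/4467 = -29/1489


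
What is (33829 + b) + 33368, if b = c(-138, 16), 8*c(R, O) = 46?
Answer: 268811/4 ≈ 67203.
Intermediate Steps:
c(R, O) = 23/4 (c(R, O) = (⅛)*46 = 23/4)
b = 23/4 ≈ 5.7500
(33829 + b) + 33368 = (33829 + 23/4) + 33368 = 135339/4 + 33368 = 268811/4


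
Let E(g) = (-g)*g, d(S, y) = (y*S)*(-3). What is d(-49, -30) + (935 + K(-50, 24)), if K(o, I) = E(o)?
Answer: -5975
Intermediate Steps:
d(S, y) = -3*S*y (d(S, y) = (S*y)*(-3) = -3*S*y)
E(g) = -g²
K(o, I) = -o²
d(-49, -30) + (935 + K(-50, 24)) = -3*(-49)*(-30) + (935 - 1*(-50)²) = -4410 + (935 - 1*2500) = -4410 + (935 - 2500) = -4410 - 1565 = -5975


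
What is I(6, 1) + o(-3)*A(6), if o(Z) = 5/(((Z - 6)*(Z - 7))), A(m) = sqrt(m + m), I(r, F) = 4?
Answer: 4 + sqrt(3)/9 ≈ 4.1925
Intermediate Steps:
A(m) = sqrt(2)*sqrt(m) (A(m) = sqrt(2*m) = sqrt(2)*sqrt(m))
o(Z) = 5/((-7 + Z)*(-6 + Z)) (o(Z) = 5/(((-6 + Z)*(-7 + Z))) = 5/(((-7 + Z)*(-6 + Z))) = 5*(1/((-7 + Z)*(-6 + Z))) = 5/((-7 + Z)*(-6 + Z)))
I(6, 1) + o(-3)*A(6) = 4 + (5/(42 + (-3)**2 - 13*(-3)))*(sqrt(2)*sqrt(6)) = 4 + (5/(42 + 9 + 39))*(2*sqrt(3)) = 4 + (5/90)*(2*sqrt(3)) = 4 + (5*(1/90))*(2*sqrt(3)) = 4 + (2*sqrt(3))/18 = 4 + sqrt(3)/9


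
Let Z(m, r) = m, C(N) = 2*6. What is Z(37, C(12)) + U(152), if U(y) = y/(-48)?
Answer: 203/6 ≈ 33.833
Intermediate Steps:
C(N) = 12
U(y) = -y/48 (U(y) = y*(-1/48) = -y/48)
Z(37, C(12)) + U(152) = 37 - 1/48*152 = 37 - 19/6 = 203/6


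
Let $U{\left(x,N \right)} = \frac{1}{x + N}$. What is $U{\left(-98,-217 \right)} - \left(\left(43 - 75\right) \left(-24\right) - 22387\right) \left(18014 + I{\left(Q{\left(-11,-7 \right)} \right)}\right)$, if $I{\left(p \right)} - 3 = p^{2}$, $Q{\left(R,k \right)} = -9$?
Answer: $\frac{123247108529}{315} \approx 3.9126 \cdot 10^{8}$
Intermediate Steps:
$U{\left(x,N \right)} = \frac{1}{N + x}$
$I{\left(p \right)} = 3 + p^{2}$
$U{\left(-98,-217 \right)} - \left(\left(43 - 75\right) \left(-24\right) - 22387\right) \left(18014 + I{\left(Q{\left(-11,-7 \right)} \right)}\right) = \frac{1}{-217 - 98} - \left(\left(43 - 75\right) \left(-24\right) - 22387\right) \left(18014 + \left(3 + \left(-9\right)^{2}\right)\right) = \frac{1}{-315} - \left(\left(-32\right) \left(-24\right) - 22387\right) \left(18014 + \left(3 + 81\right)\right) = - \frac{1}{315} - \left(768 - 22387\right) \left(18014 + 84\right) = - \frac{1}{315} - \left(-21619\right) 18098 = - \frac{1}{315} - -391260662 = - \frac{1}{315} + 391260662 = \frac{123247108529}{315}$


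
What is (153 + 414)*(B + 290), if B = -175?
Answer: 65205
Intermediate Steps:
(153 + 414)*(B + 290) = (153 + 414)*(-175 + 290) = 567*115 = 65205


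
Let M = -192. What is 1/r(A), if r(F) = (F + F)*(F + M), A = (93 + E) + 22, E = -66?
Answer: -1/14014 ≈ -7.1357e-5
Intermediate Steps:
A = 49 (A = (93 - 66) + 22 = 27 + 22 = 49)
r(F) = 2*F*(-192 + F) (r(F) = (F + F)*(F - 192) = (2*F)*(-192 + F) = 2*F*(-192 + F))
1/r(A) = 1/(2*49*(-192 + 49)) = 1/(2*49*(-143)) = 1/(-14014) = -1/14014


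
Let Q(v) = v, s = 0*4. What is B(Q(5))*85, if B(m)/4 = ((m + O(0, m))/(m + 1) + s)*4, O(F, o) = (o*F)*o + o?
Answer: 6800/3 ≈ 2266.7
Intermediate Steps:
s = 0
O(F, o) = o + F*o² (O(F, o) = (F*o)*o + o = F*o² + o = o + F*o²)
B(m) = 32*m/(1 + m) (B(m) = 4*(((m + m*(1 + 0*m))/(m + 1) + 0)*4) = 4*(((m + m*(1 + 0))/(1 + m) + 0)*4) = 4*(((m + m*1)/(1 + m) + 0)*4) = 4*(((m + m)/(1 + m) + 0)*4) = 4*(((2*m)/(1 + m) + 0)*4) = 4*((2*m/(1 + m) + 0)*4) = 4*((2*m/(1 + m))*4) = 4*(8*m/(1 + m)) = 32*m/(1 + m))
B(Q(5))*85 = (32*5/(1 + 5))*85 = (32*5/6)*85 = (32*5*(⅙))*85 = (80/3)*85 = 6800/3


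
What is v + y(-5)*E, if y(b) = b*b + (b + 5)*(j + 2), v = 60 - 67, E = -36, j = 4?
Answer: -907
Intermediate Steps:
v = -7
y(b) = 30 + b² + 6*b (y(b) = b*b + (b + 5)*(4 + 2) = b² + (5 + b)*6 = b² + (30 + 6*b) = 30 + b² + 6*b)
v + y(-5)*E = -7 + (30 + (-5)² + 6*(-5))*(-36) = -7 + (30 + 25 - 30)*(-36) = -7 + 25*(-36) = -7 - 900 = -907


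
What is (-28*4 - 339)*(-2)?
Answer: 902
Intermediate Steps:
(-28*4 - 339)*(-2) = (-112 - 339)*(-2) = -451*(-2) = 902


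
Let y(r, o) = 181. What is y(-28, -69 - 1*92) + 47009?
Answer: 47190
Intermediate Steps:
y(-28, -69 - 1*92) + 47009 = 181 + 47009 = 47190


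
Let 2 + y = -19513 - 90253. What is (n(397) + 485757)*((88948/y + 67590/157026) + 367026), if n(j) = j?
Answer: 64073186994644935595/359092291 ≈ 1.7843e+11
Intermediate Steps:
y = -109768 (y = -2 + (-19513 - 90253) = -2 - 109766 = -109768)
(n(397) + 485757)*((88948/y + 67590/157026) + 367026) = (397 + 485757)*((88948/(-109768) + 67590/157026) + 367026) = 486154*((88948*(-1/109768) + 67590*(1/157026)) + 367026) = 486154*((-22237/27442 + 11265/26171) + 367026) = 486154*(-272830397/718184582 + 367026) = 486154*(263592141562735/718184582) = 64073186994644935595/359092291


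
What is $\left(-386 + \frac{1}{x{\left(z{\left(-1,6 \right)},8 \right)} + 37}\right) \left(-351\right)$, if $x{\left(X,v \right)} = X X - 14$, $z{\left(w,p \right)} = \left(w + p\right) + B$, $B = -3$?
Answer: $135473$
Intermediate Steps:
$z{\left(w,p \right)} = -3 + p + w$ ($z{\left(w,p \right)} = \left(w + p\right) - 3 = \left(p + w\right) - 3 = -3 + p + w$)
$x{\left(X,v \right)} = -14 + X^{2}$ ($x{\left(X,v \right)} = X^{2} - 14 = -14 + X^{2}$)
$\left(-386 + \frac{1}{x{\left(z{\left(-1,6 \right)},8 \right)} + 37}\right) \left(-351\right) = \left(-386 + \frac{1}{\left(-14 + \left(-3 + 6 - 1\right)^{2}\right) + 37}\right) \left(-351\right) = \left(-386 + \frac{1}{\left(-14 + 2^{2}\right) + 37}\right) \left(-351\right) = \left(-386 + \frac{1}{\left(-14 + 4\right) + 37}\right) \left(-351\right) = \left(-386 + \frac{1}{-10 + 37}\right) \left(-351\right) = \left(-386 + \frac{1}{27}\right) \left(-351\right) = \left(- \frac{10421}{27}\right) \left(-351\right) = 135473$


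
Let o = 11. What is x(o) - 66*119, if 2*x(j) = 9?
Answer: -15699/2 ≈ -7849.5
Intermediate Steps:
x(j) = 9/2 (x(j) = (1/2)*9 = 9/2)
x(o) - 66*119 = 9/2 - 66*119 = 9/2 - 7854 = -15699/2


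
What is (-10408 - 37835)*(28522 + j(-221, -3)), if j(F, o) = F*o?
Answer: -1407971955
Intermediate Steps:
(-10408 - 37835)*(28522 + j(-221, -3)) = (-10408 - 37835)*(28522 - 221*(-3)) = -48243*(28522 + 663) = -48243*29185 = -1407971955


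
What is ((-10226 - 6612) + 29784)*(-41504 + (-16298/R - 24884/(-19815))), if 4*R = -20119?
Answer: -214180029790138744/398657985 ≈ -5.3725e+8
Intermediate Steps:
R = -20119/4 (R = (¼)*(-20119) = -20119/4 ≈ -5029.8)
((-10226 - 6612) + 29784)*(-41504 + (-16298/R - 24884/(-19815))) = ((-10226 - 6612) + 29784)*(-41504 + (-16298/(-20119/4) - 24884/(-19815))) = (-16838 + 29784)*(-41504 + (-16298*(-4/20119) - 24884*(-1/19815))) = 12946*(-41504 + (65192/20119 + 24884/19815)) = 12946*(-41504 + 1792420676/398657985) = 12946*(-16544108588764/398657985) = -214180029790138744/398657985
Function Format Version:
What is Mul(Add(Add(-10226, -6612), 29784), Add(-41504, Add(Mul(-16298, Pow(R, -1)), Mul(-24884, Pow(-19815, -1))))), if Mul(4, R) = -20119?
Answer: Rational(-214180029790138744, 398657985) ≈ -5.3725e+8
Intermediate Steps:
R = Rational(-20119, 4) (R = Mul(Rational(1, 4), -20119) = Rational(-20119, 4) ≈ -5029.8)
Mul(Add(Add(-10226, -6612), 29784), Add(-41504, Add(Mul(-16298, Pow(R, -1)), Mul(-24884, Pow(-19815, -1))))) = Mul(Add(Add(-10226, -6612), 29784), Add(-41504, Add(Mul(-16298, Pow(Rational(-20119, 4), -1)), Mul(-24884, Pow(-19815, -1))))) = Mul(Add(-16838, 29784), Add(-41504, Add(Mul(-16298, Rational(-4, 20119)), Mul(-24884, Rational(-1, 19815))))) = Mul(12946, Add(-41504, Add(Rational(65192, 20119), Rational(24884, 19815)))) = Mul(12946, Add(-41504, Rational(1792420676, 398657985))) = Mul(12946, Rational(-16544108588764, 398657985)) = Rational(-214180029790138744, 398657985)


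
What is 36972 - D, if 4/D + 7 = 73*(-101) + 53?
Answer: 270893848/7327 ≈ 36972.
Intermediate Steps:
D = -4/7327 (D = 4/(-7 + (73*(-101) + 53)) = 4/(-7 + (-7373 + 53)) = 4/(-7 - 7320) = 4/(-7327) = 4*(-1/7327) = -4/7327 ≈ -0.00054593)
36972 - D = 36972 - 1*(-4/7327) = 36972 + 4/7327 = 270893848/7327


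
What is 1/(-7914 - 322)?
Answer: -1/8236 ≈ -0.00012142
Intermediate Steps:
1/(-7914 - 322) = 1/(-8236) = -1/8236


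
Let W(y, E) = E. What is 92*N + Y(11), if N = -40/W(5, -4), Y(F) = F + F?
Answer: 942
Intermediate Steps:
Y(F) = 2*F
N = 10 (N = -40/(-4) = -40*(-¼) = 10)
92*N + Y(11) = 92*10 + 2*11 = 920 + 22 = 942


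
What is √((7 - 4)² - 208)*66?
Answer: 66*I*√199 ≈ 931.04*I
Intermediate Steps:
√((7 - 4)² - 208)*66 = √(3² - 208)*66 = √(9 - 208)*66 = √(-199)*66 = (I*√199)*66 = 66*I*√199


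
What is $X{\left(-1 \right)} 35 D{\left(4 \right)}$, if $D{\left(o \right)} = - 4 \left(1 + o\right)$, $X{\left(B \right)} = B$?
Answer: $700$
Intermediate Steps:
$D{\left(o \right)} = -4 - 4 o$
$X{\left(-1 \right)} 35 D{\left(4 \right)} = \left(-1\right) 35 \left(-4 - 16\right) = - 35 \left(-4 - 16\right) = \left(-35\right) \left(-20\right) = 700$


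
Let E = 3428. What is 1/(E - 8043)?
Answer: -1/4615 ≈ -0.00021668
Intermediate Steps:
1/(E - 8043) = 1/(3428 - 8043) = 1/(-4615) = -1/4615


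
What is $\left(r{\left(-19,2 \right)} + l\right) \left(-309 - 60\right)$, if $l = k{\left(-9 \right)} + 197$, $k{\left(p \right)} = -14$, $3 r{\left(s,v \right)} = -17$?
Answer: $-65436$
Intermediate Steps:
$r{\left(s,v \right)} = - \frac{17}{3}$ ($r{\left(s,v \right)} = \frac{1}{3} \left(-17\right) = - \frac{17}{3}$)
$l = 183$ ($l = -14 + 197 = 183$)
$\left(r{\left(-19,2 \right)} + l\right) \left(-309 - 60\right) = \left(- \frac{17}{3} + 183\right) \left(-309 - 60\right) = \frac{532 \left(-309 - 60\right)}{3} = \frac{532}{3} \left(-369\right) = -65436$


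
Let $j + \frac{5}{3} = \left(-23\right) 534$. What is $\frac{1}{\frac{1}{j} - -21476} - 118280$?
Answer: $- \frac{93608219957589}{791412073} \approx -1.1828 \cdot 10^{5}$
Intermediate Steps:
$j = - \frac{36851}{3}$ ($j = - \frac{5}{3} - 12282 = - \frac{36851}{3} \approx -12284.0$)
$\frac{1}{\frac{1}{j} - -21476} - 118280 = \frac{1}{\frac{1}{- \frac{36851}{3}} - -21476} - 118280 = \frac{1}{- \frac{3}{36851} + \left(-25469 + 46945\right)} - 118280 = \frac{1}{- \frac{3}{36851} + 21476} - 118280 = \frac{1}{\frac{791412073}{36851}} - 118280 = \frac{36851}{791412073} - 118280 = - \frac{93608219957589}{791412073}$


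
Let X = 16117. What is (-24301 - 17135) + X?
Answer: -25319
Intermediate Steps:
(-24301 - 17135) + X = (-24301 - 17135) + 16117 = -41436 + 16117 = -25319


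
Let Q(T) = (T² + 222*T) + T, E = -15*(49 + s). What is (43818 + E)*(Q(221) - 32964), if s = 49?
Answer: 2759395680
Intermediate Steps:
E = -1470 (E = -15*(49 + 49) = -15*98 = -1470)
Q(T) = T² + 223*T
(43818 + E)*(Q(221) - 32964) = (43818 - 1470)*(221*(223 + 221) - 32964) = 42348*(221*444 - 32964) = 42348*(98124 - 32964) = 42348*65160 = 2759395680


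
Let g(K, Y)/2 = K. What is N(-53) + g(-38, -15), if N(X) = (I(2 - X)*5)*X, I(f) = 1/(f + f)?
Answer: -1725/22 ≈ -78.409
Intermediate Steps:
I(f) = 1/(2*f)
N(X) = 5*X/(2*(2 - X)) (N(X) = ((1/(2*(2 - X)))*5)*X = (5/(2*(2 - X)))*X = 5*X/(2*(2 - X)))
g(K, Y) = 2*K
N(-53) + g(-38, -15) = -5*(-53)/(-4 + 2*(-53)) + 2*(-38) = -5*(-53)/(-4 - 106) - 76 = -5*(-53)/(-110) - 76 = -5*(-53)*(-1/110) - 76 = -53/22 - 76 = -1725/22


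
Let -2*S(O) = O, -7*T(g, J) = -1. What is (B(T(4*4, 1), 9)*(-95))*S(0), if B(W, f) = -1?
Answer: 0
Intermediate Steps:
T(g, J) = 1/7 (T(g, J) = -1/7*(-1) = 1/7)
S(O) = -O/2
(B(T(4*4, 1), 9)*(-95))*S(0) = (-1*(-95))*(-1/2*0) = 95*0 = 0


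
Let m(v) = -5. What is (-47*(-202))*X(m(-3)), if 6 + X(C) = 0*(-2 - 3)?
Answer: -56964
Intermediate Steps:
X(C) = -6 (X(C) = -6 + 0*(-2 - 3) = -6 + 0*(-5) = -6 + 0 = -6)
(-47*(-202))*X(m(-3)) = -47*(-202)*(-6) = 9494*(-6) = -56964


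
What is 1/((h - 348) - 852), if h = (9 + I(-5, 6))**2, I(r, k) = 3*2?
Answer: -1/975 ≈ -0.0010256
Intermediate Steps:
I(r, k) = 6
h = 225 (h = (9 + 6)**2 = 15**2 = 225)
1/((h - 348) - 852) = 1/((225 - 348) - 852) = 1/(-123 - 852) = 1/(-975) = -1/975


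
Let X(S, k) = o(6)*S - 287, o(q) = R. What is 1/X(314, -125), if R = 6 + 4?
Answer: 1/2853 ≈ 0.00035051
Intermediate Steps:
R = 10
o(q) = 10
X(S, k) = -287 + 10*S (X(S, k) = 10*S - 287 = -287 + 10*S)
1/X(314, -125) = 1/(-287 + 10*314) = 1/(-287 + 3140) = 1/2853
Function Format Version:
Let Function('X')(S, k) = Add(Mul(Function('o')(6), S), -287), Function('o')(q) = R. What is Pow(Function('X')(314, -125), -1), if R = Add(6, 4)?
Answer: Rational(1, 2853) ≈ 0.00035051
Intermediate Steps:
R = 10
Function('o')(q) = 10
Function('X')(S, k) = Add(-287, Mul(10, S)) (Function('X')(S, k) = Add(Mul(10, S), -287) = Add(-287, Mul(10, S)))
Pow(Function('X')(314, -125), -1) = Pow(Add(-287, Mul(10, 314)), -1) = Pow(Add(-287, 3140), -1) = Pow(2853, -1) = Rational(1, 2853)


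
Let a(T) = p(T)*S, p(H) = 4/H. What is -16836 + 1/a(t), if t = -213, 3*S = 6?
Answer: -134901/8 ≈ -16863.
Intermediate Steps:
S = 2 (S = (1/3)*6 = 2)
a(T) = 8/T (a(T) = (4/T)*2 = 8/T)
-16836 + 1/a(t) = -16836 + 1/(8/(-213)) = -16836 + 1/(8*(-1/213)) = -16836 + 1/(-8/213) = -16836 - 213/8 = -134901/8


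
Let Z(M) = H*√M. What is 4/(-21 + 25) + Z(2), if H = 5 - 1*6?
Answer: 1 - √2 ≈ -0.41421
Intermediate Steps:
H = -1 (H = 5 - 6 = -1)
Z(M) = -√M
4/(-21 + 25) + Z(2) = 4/(-21 + 25) - √2 = 4/4 - √2 = (¼)*4 - √2 = 1 - √2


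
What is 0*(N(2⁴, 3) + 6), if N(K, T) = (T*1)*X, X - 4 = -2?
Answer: 0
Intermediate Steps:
X = 2 (X = 4 - 2 = 2)
N(K, T) = 2*T (N(K, T) = (T*1)*2 = T*2 = 2*T)
0*(N(2⁴, 3) + 6) = 0*(2*3 + 6) = 0*(6 + 6) = 0*12 = 0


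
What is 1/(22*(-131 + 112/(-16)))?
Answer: -1/3036 ≈ -0.00032938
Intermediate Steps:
1/(22*(-131 + 112/(-16))) = 1/(22*(-131 + 112*(-1/16))) = 1/(22*(-131 - 7)) = 1/(22*(-138)) = 1/(-3036) = -1/3036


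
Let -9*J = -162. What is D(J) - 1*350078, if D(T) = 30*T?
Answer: -349538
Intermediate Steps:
J = 18 (J = -⅑*(-162) = 18)
D(J) - 1*350078 = 30*18 - 1*350078 = 540 - 350078 = -349538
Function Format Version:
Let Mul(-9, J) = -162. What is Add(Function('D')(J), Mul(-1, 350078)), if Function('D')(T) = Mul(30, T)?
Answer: -349538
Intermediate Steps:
J = 18 (J = Mul(Rational(-1, 9), -162) = 18)
Add(Function('D')(J), Mul(-1, 350078)) = Add(Mul(30, 18), Mul(-1, 350078)) = Add(540, -350078) = -349538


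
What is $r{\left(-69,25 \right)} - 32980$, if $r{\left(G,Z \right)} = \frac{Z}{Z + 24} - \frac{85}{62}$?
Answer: $- \frac{100195855}{3038} \approx -32981.0$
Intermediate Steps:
$r{\left(G,Z \right)} = - \frac{85}{62} + \frac{Z}{24 + Z}$ ($r{\left(G,Z \right)} = \frac{Z}{24 + Z} - \frac{85}{62} = - \frac{85}{62} + \frac{Z}{24 + Z}$)
$r{\left(-69,25 \right)} - 32980 = \frac{-2040 - 575}{62 \left(24 + 25\right)} - 32980 = \frac{-2040 - 575}{62 \cdot 49} - 32980 = \frac{1}{62} \cdot \frac{1}{49} \left(-2615\right) - 32980 = - \frac{2615}{3038} - 32980 = - \frac{100195855}{3038}$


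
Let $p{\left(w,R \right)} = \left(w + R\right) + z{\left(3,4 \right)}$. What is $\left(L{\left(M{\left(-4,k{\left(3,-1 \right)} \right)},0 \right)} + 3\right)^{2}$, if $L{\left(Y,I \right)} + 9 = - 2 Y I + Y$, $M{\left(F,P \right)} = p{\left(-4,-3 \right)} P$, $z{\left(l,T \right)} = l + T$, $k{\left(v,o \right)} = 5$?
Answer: $36$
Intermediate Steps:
$z{\left(l,T \right)} = T + l$
$p{\left(w,R \right)} = 7 + R + w$ ($p{\left(w,R \right)} = \left(w + R\right) + \left(4 + 3\right) = \left(R + w\right) + 7 = 7 + R + w$)
$M{\left(F,P \right)} = 0$ ($M{\left(F,P \right)} = \left(7 - 3 - 4\right) P = 0 P = 0$)
$L{\left(Y,I \right)} = -9 + Y - 2 I Y$ ($L{\left(Y,I \right)} = -9 + \left(- 2 Y I + Y\right) = -9 - \left(- Y + 2 I Y\right) = -9 + Y - 2 I Y$)
$\left(L{\left(M{\left(-4,k{\left(3,-1 \right)} \right)},0 \right)} + 3\right)^{2} = \left(\left(-9 + 0 - 0 \cdot 0\right) + 3\right)^{2} = \left(\left(-9 + 0 + 0\right) + 3\right)^{2} = \left(-9 + 3\right)^{2} = \left(-6\right)^{2} = 36$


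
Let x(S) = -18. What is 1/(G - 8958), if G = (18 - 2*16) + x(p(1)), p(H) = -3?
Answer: -1/8990 ≈ -0.00011123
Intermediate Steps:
G = -32 (G = (18 - 2*16) - 18 = (18 - 32) - 18 = -14 - 18 = -32)
1/(G - 8958) = 1/(-32 - 8958) = 1/(-8990) = -1/8990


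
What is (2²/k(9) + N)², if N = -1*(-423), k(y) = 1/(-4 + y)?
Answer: 196249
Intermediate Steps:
N = 423
(2²/k(9) + N)² = (2²/(1/(-4 + 9)) + 423)² = (4/(1/5) + 423)² = (4/(⅕) + 423)² = (4*5 + 423)² = (20 + 423)² = 443² = 196249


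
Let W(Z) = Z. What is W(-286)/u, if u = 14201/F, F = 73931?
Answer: -1922206/1291 ≈ -1488.9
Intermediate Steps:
u = 1291/6721 (u = 14201/73931 = 14201*(1/73931) = 1291/6721 ≈ 0.19208)
W(-286)/u = -286/1291/6721 = -286*6721/1291 = -1922206/1291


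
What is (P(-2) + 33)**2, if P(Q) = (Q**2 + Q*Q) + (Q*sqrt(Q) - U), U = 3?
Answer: 1436 - 152*I*sqrt(2) ≈ 1436.0 - 214.96*I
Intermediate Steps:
P(Q) = -3 + Q**(3/2) + 2*Q**2 (P(Q) = (Q**2 + Q*Q) + (Q*sqrt(Q) - 1*3) = (Q**2 + Q**2) + (Q**(3/2) - 3) = 2*Q**2 + (-3 + Q**(3/2)) = -3 + Q**(3/2) + 2*Q**2)
(P(-2) + 33)**2 = ((-3 + (-2)**(3/2) + 2*(-2)**2) + 33)**2 = ((-3 - 2*I*sqrt(2) + 2*4) + 33)**2 = ((-3 - 2*I*sqrt(2) + 8) + 33)**2 = ((5 - 2*I*sqrt(2)) + 33)**2 = (38 - 2*I*sqrt(2))**2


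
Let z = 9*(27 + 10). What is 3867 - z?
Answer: 3534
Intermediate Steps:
z = 333 (z = 9*37 = 333)
3867 - z = 3867 - 1*333 = 3867 - 333 = 3534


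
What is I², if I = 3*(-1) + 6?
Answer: 9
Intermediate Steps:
I = 3 (I = -3 + 6 = 3)
I² = 3² = 9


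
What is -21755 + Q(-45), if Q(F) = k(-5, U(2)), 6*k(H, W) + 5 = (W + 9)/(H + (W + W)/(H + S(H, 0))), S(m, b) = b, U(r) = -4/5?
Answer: -7636400/351 ≈ -21756.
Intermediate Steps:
U(r) = -4/5 (U(r) = -4*1/5 = -4/5)
k(H, W) = -5/6 + (9 + W)/(6*(H + 2*W/H)) (k(H, W) = -5/6 + ((W + 9)/(H + (W + W)/(H + 0)))/6 = -5/6 + ((9 + W)/(H + (2*W)/H))/6 = -5/6 + ((9 + W)/(H + 2*W/H))/6 = -5/6 + (9 + W)/(6*(H + 2*W/H)))
Q(F) = -395/351 (Q(F) = (-10*(-4/5) - 5*(-5)**2 + 9*(-5) - 5*(-4/5))/(6*((-5)**2 + 2*(-4/5))) = (8 - 5*25 - 45 + 4)/(6*(25 - 8/5)) = (8 - 125 - 45 + 4)/(6*(117/5)) = (1/6)*(5/117)*(-158) = -395/351)
-21755 + Q(-45) = -21755 - 395/351 = -7636400/351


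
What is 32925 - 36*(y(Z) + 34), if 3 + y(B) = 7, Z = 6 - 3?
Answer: 31557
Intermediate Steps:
Z = 3
y(B) = 4 (y(B) = -3 + 7 = 4)
32925 - 36*(y(Z) + 34) = 32925 - 36*(4 + 34) = 32925 - 36*38 = 32925 - 1*1368 = 32925 - 1368 = 31557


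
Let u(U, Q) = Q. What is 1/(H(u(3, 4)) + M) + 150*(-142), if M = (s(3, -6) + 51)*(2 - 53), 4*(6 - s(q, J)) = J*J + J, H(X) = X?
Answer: -107373302/5041 ≈ -21300.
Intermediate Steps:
s(q, J) = 6 - J/4 - J**2/4 (s(q, J) = 6 - (J*J + J)/4 = 6 - (J**2 + J)/4 = 6 - (J + J**2)/4 = 6 + (-J/4 - J**2/4) = 6 - J/4 - J**2/4)
M = -5049/2 (M = ((6 - 1/4*(-6) - 1/4*(-6)**2) + 51)*(2 - 53) = ((6 + 3/2 - 1/4*36) + 51)*(-51) = ((6 + 3/2 - 9) + 51)*(-51) = (-3/2 + 51)*(-51) = (99/2)*(-51) = -5049/2 ≈ -2524.5)
1/(H(u(3, 4)) + M) + 150*(-142) = 1/(4 - 5049/2) + 150*(-142) = 1/(-5041/2) - 21300 = -2/5041 - 21300 = -107373302/5041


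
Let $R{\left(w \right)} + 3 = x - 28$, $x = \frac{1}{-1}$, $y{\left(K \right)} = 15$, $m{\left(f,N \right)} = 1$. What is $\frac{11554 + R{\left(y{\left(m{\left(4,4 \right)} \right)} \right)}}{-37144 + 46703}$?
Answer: $\frac{11522}{9559} \approx 1.2054$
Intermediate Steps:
$x = -1$
$R{\left(w \right)} = -32$ ($R{\left(w \right)} = -3 - 29 = -32$)
$\frac{11554 + R{\left(y{\left(m{\left(4,4 \right)} \right)} \right)}}{-37144 + 46703} = \frac{11554 - 32}{-37144 + 46703} = \frac{11522}{9559}$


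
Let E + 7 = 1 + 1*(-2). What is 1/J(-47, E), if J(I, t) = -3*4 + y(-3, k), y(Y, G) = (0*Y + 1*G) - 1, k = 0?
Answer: -1/13 ≈ -0.076923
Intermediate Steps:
E = -8 (E = -7 + (1 + 1*(-2)) = -7 + (1 - 2) = -7 - 1 = -8)
y(Y, G) = -1 + G (y(Y, G) = (0 + G) - 1 = G - 1 = -1 + G)
J(I, t) = -13 (J(I, t) = -3*4 + (-1 + 0) = -12 - 1 = -13)
1/J(-47, E) = 1/(-13) = -1/13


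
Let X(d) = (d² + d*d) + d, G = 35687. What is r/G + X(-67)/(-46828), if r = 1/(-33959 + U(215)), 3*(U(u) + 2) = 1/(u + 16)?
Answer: -935535313469351/4916311016629574 ≈ -0.19029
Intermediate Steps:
U(u) = -2 + 1/(3*(16 + u)) (U(u) = -2 + 1/(3*(u + 16)) = -2 + 1/(3*(16 + u)))
X(d) = d + 2*d² (X(d) = (d² + d²) + d = 2*d² + d = d + 2*d²)
r = -693/23534972 (r = 1/(-33959 + (-95 - 6*215)/(3*(16 + 215))) = 1/(-33959 + (⅓)*(-95 - 1290)/231) = 1/(-33959 + (⅓)*(1/231)*(-1385)) = 1/(-33959 - 1385/693) = 1/(-23534972/693) = -693/23534972 ≈ -2.9446e-5)
r/G + X(-67)/(-46828) = -693/23534972/35687 - 67*(1 + 2*(-67))/(-46828) = -693/23534972*1/35687 - 67*(1 - 134)*(-1/46828) = -693/839892545764 - 67*(-133)*(-1/46828) = -693/839892545764 + 8911*(-1/46828) = -693/839892545764 - 8911/46828 = -935535313469351/4916311016629574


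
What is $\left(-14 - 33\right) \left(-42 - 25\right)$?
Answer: $3149$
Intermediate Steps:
$\left(-14 - 33\right) \left(-42 - 25\right) = \left(-47\right) \left(-67\right) = 3149$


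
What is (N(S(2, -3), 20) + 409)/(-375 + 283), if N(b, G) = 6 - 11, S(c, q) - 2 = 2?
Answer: -101/23 ≈ -4.3913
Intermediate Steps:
S(c, q) = 4 (S(c, q) = 2 + 2 = 4)
N(b, G) = -5
(N(S(2, -3), 20) + 409)/(-375 + 283) = (-5 + 409)/(-375 + 283) = 404/(-92) = 404*(-1/92) = -101/23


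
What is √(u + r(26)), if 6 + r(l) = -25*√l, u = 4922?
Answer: √(4916 - 25*√26) ≈ 69.199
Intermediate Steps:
r(l) = -6 - 25*√l
√(u + r(26)) = √(4922 + (-6 - 25*√26)) = √(4916 - 25*√26)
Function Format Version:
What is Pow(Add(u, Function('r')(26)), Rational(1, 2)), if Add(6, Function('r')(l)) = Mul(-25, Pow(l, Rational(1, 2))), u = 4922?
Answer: Pow(Add(4916, Mul(-25, Pow(26, Rational(1, 2)))), Rational(1, 2)) ≈ 69.199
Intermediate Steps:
Function('r')(l) = Add(-6, Mul(-25, Pow(l, Rational(1, 2))))
Pow(Add(u, Function('r')(26)), Rational(1, 2)) = Pow(Add(4922, Add(-6, Mul(-25, Pow(26, Rational(1, 2))))), Rational(1, 2)) = Pow(Add(4916, Mul(-25, Pow(26, Rational(1, 2)))), Rational(1, 2))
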